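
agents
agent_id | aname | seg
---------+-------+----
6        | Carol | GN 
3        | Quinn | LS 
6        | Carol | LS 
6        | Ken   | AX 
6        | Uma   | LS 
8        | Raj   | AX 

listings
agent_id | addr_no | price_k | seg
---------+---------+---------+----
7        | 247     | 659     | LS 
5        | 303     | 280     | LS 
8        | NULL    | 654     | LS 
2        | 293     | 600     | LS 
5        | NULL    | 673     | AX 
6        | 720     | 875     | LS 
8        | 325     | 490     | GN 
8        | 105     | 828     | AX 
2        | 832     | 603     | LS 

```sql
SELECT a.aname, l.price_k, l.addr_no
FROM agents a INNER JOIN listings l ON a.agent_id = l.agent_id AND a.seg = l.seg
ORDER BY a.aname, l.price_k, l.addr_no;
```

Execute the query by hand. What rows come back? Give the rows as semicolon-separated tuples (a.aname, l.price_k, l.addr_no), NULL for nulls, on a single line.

(Carol, 875, 720); (Raj, 828, 105); (Uma, 875, 720)

INNER JOIN keeps only pairs where the ON condition holds.
Matching on a.agent_id = l.agent_id AND a.seg = l.seg.
- a (agent_id=6, seg=GN) has no partner → excluded.
- a (agent_id=3, seg=LS) has no partner → excluded.
- a (agent_id=6, seg=LS) pairs with 1 row(s) of l.
- a (agent_id=6, seg=AX) has no partner → excluded.
- a (agent_id=6, seg=LS) pairs with 1 row(s) of l.
- a (agent_id=8, seg=AX) pairs with 1 row(s) of l.
After projecting and ordering:
a.aname | l.price_k | l.addr_no
Carol | 875 | 720
Raj | 828 | 105
Uma | 875 | 720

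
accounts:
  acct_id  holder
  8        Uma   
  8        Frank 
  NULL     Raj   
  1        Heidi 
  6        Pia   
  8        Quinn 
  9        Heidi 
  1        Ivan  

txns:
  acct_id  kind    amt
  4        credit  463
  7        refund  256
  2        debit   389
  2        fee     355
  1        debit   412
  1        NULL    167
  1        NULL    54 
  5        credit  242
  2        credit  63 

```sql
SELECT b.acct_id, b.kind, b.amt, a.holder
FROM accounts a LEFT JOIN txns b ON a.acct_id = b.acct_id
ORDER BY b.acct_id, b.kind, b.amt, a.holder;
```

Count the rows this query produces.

12

LEFT JOIN keeps every row from `accounts`; unmatched rows get NULL for `txns`'s columns.
Matching on a.acct_id = b.acct_id. A NULL in a compared column never satisfies the condition.
- a row (acct_id=8): no match → kept, b columns NULL.
- a row (acct_id=8): no match → kept, b columns NULL.
- a row (acct_id=NULL): no match → kept, b columns NULL.
- a row (acct_id=1): matches 3 b row(s) → 3 output row(s).
- a row (acct_id=6): no match → kept, b columns NULL.
- a row (acct_id=8): no match → kept, b columns NULL.
- a row (acct_id=9): no match → kept, b columns NULL.
- a row (acct_id=1): matches 3 b row(s) → 3 output row(s).
Total: 6 matched + 6 padded = 12 rows.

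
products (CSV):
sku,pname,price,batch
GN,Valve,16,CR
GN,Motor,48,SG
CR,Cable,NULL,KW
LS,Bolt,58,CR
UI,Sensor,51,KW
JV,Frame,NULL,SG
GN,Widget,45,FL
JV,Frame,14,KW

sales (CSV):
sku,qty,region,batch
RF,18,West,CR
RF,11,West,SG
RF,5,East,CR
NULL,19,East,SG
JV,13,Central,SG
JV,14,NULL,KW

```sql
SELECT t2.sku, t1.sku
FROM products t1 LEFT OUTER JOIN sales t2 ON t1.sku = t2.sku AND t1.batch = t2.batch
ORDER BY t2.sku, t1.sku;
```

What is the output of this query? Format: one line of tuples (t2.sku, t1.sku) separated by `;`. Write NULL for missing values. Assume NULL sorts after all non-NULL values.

(JV, JV); (JV, JV); (NULL, CR); (NULL, GN); (NULL, GN); (NULL, GN); (NULL, LS); (NULL, UI)

LEFT JOIN keeps every row from `products`; unmatched rows get NULL for `sales`'s columns.
Matching on t1.sku = t2.sku AND t1.batch = t2.batch. A NULL in a compared column never satisfies the condition.
- t1[0] sku=GN, batch=CR → no match; kept with NULLs on the t2 side.
- t1[1] sku=GN, batch=SG → no match; kept with NULLs on the t2 side.
- t1[2] sku=CR, batch=KW → no match; kept with NULLs on the t2 side.
- t1[3] sku=LS, batch=CR → no match; kept with NULLs on the t2 side.
- t1[4] sku=UI, batch=KW → no match; kept with NULLs on the t2 side.
- t1[5] sku=JV, batch=SG → 1 match(es) in t2 → 1 row(s).
- t1[6] sku=GN, batch=FL → no match; kept with NULLs on the t2 side.
- t1[7] sku=JV, batch=KW → 1 match(es) in t2 → 1 row(s).
After projecting and ordering:
t2.sku | t1.sku
JV | JV
JV | JV
NULL | CR
NULL | GN
NULL | GN
NULL | GN
NULL | LS
NULL | UI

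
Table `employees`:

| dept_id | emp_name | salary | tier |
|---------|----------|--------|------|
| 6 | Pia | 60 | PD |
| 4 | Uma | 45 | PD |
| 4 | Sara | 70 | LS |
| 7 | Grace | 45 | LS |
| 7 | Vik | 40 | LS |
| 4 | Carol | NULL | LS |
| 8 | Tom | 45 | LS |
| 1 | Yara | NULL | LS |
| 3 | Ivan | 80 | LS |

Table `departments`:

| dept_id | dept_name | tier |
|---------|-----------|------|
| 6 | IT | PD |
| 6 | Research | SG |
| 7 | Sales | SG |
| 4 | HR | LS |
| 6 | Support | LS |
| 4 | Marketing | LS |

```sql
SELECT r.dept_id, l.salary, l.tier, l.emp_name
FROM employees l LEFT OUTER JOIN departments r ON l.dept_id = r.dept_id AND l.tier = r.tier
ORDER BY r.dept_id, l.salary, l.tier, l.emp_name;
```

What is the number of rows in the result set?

11

LEFT JOIN keeps every row from `employees`; unmatched rows get NULL for `departments`'s columns.
Matching on l.dept_id = r.dept_id AND l.tier = r.tier.
Matched pairs: 5; unmatched l rows kept: 6.
Total: 5 matched + 6 padded = 11 rows.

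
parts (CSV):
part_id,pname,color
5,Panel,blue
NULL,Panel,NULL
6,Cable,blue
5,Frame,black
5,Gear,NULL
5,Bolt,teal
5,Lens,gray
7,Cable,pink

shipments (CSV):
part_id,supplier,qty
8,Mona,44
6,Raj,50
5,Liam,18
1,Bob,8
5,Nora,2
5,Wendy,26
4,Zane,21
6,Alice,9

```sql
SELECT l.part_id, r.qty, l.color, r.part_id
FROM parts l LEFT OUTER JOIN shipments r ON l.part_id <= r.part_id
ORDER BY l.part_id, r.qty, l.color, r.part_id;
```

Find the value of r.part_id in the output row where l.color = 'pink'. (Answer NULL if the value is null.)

8

LEFT JOIN keeps every row from `parts`; unmatched rows get NULL for `shipments`'s columns.
Matching on l.part_id <= r.part_id. A NULL in a compared column never satisfies the condition.
Matched pairs: 34; unmatched l rows kept: 1.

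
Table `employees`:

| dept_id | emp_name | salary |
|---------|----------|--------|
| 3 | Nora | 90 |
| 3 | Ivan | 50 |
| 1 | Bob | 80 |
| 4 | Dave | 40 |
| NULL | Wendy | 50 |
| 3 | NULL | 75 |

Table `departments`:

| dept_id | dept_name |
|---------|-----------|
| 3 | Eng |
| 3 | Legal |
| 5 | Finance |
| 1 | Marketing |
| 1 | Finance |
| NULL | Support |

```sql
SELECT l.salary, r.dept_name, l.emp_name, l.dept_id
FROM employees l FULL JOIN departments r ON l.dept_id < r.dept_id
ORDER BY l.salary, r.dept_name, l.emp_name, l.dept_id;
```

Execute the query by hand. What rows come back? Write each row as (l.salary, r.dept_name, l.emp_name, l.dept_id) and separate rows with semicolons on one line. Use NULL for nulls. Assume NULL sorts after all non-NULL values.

FULL OUTER JOIN keeps every row from both sides; unmatched rows get NULL for the other side's columns.
Matching on l.dept_id < r.dept_id. A NULL in a compared column never satisfies the condition.
- dept_id=3: 1 matching r row(s), so 1 row(s) emitted.
- dept_id=3: 1 matching r row(s), so 1 row(s) emitted.
- dept_id=1: 3 matching r row(s), so 3 row(s) emitted.
- dept_id=4: 1 matching r row(s), so 1 row(s) emitted.
- dept_id=NULL: no r row matches, row kept with r columns NULL.
- dept_id=3: 1 matching r row(s), so 1 row(s) emitted.
- 3 row(s) from r found no l partner → padded with NULL.

(40, Finance, Dave, 4); (50, Finance, Ivan, 3); (50, NULL, Wendy, NULL); (75, Finance, NULL, 3); (80, Eng, Bob, 1); (80, Finance, Bob, 1); (80, Legal, Bob, 1); (90, Finance, Nora, 3); (NULL, Finance, NULL, NULL); (NULL, Marketing, NULL, NULL); (NULL, Support, NULL, NULL)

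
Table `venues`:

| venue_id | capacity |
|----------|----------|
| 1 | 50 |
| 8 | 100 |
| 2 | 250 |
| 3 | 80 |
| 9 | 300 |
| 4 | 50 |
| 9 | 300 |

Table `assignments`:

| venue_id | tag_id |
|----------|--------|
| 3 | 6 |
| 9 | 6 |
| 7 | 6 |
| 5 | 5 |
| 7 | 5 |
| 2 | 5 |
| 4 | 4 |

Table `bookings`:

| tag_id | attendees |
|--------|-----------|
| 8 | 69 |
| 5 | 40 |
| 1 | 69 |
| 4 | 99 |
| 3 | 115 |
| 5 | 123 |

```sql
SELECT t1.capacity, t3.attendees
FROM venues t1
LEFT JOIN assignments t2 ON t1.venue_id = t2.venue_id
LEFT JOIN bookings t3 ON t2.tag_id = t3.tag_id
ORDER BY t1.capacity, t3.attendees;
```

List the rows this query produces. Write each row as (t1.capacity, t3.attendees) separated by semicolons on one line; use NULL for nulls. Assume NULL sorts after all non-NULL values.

(50, 99); (50, NULL); (80, NULL); (100, NULL); (250, 40); (250, 123); (300, NULL); (300, NULL)

Joins associate left-to-right: venues LEFT JOIN assignments on venue_id gives 7 intermediate row(s).
Then LEFT JOIN `bookings t3` on tag_id: each of those 7 rows is kept; rows whose t2.tag_id has no match in t3 get NULL for t3's columns.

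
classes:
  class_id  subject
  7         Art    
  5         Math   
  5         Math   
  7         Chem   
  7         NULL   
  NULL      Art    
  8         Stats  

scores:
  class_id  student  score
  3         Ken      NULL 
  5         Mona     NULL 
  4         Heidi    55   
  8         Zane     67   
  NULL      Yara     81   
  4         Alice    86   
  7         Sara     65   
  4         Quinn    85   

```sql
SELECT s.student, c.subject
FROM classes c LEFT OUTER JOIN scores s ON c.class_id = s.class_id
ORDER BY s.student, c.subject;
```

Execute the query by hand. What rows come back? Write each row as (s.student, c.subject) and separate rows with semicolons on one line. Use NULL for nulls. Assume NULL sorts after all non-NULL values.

(Mona, Math); (Mona, Math); (Sara, Art); (Sara, Chem); (Sara, NULL); (Zane, Stats); (NULL, Art)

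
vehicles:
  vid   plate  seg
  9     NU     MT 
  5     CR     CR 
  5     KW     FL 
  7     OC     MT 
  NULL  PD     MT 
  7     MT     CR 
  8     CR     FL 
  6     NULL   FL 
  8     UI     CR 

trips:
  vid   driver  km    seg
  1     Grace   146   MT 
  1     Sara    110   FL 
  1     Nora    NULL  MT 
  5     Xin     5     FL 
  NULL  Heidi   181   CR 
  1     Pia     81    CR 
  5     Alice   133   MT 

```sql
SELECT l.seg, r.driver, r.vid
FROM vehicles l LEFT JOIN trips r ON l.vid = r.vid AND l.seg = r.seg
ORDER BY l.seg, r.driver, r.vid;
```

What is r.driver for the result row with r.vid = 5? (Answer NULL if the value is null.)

LEFT JOIN keeps every row from `vehicles`; unmatched rows get NULL for `trips`'s columns.
Matching on l.vid = r.vid AND l.seg = r.seg. A NULL in a compared column never satisfies the condition.
- l row (vid=9, seg=MT): no match → kept, r columns NULL.
- l row (vid=5, seg=CR): no match → kept, r columns NULL.
- l row (vid=5, seg=FL): matches 1 r row(s) → 1 output row(s).
- l row (vid=7, seg=MT): no match → kept, r columns NULL.
- l row (vid=NULL, seg=MT): no match → kept, r columns NULL.
- l row (vid=7, seg=CR): no match → kept, r columns NULL.
- l row (vid=8, seg=FL): no match → kept, r columns NULL.
- l row (vid=6, seg=FL): no match → kept, r columns NULL.
- l row (vid=8, seg=CR): no match → kept, r columns NULL.

Xin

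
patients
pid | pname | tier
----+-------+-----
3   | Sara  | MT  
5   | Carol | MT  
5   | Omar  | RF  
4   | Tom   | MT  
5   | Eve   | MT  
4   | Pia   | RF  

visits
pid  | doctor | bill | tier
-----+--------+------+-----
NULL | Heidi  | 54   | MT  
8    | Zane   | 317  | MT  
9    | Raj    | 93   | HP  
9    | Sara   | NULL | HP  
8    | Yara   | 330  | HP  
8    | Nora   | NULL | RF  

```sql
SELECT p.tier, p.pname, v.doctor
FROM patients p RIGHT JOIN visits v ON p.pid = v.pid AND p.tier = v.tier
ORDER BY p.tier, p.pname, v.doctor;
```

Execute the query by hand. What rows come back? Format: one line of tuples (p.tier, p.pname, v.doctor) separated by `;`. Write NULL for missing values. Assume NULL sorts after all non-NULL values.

(NULL, NULL, Heidi); (NULL, NULL, Nora); (NULL, NULL, Raj); (NULL, NULL, Sara); (NULL, NULL, Yara); (NULL, NULL, Zane)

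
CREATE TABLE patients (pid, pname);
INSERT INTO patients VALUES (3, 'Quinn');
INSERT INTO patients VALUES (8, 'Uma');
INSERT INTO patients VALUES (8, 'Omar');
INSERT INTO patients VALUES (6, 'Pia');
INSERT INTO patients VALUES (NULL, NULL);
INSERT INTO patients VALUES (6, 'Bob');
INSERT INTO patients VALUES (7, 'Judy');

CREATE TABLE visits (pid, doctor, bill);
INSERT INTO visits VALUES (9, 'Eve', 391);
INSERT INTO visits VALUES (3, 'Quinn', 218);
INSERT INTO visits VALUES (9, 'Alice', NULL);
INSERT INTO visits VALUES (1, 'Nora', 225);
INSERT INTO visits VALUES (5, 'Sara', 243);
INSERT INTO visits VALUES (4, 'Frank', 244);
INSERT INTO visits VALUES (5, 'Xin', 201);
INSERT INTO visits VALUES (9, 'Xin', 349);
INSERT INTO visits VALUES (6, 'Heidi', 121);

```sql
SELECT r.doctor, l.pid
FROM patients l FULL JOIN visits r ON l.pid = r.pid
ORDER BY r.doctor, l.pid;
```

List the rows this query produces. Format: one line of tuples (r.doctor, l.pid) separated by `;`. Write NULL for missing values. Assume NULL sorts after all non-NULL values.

(Alice, NULL); (Eve, NULL); (Frank, NULL); (Heidi, 6); (Heidi, 6); (Nora, NULL); (Quinn, 3); (Sara, NULL); (Xin, NULL); (Xin, NULL); (NULL, 7); (NULL, 8); (NULL, 8); (NULL, NULL)

FULL OUTER JOIN keeps every row from both sides; unmatched rows get NULL for the other side's columns.
Matching on l.pid = r.pid. A NULL in a compared column never satisfies the condition.
- l row (pid=3): matches 1 r row(s) → 1 output row(s).
- l row (pid=8): no match → kept, r columns NULL.
- l row (pid=8): no match → kept, r columns NULL.
- l row (pid=6): matches 1 r row(s) → 1 output row(s).
- l row (pid=NULL): no match → kept, r columns NULL.
- l row (pid=6): matches 1 r row(s) → 1 output row(s).
- l row (pid=7): no match → kept, r columns NULL.
- plus 7 unmatched r row(s), each kept with NULL l columns.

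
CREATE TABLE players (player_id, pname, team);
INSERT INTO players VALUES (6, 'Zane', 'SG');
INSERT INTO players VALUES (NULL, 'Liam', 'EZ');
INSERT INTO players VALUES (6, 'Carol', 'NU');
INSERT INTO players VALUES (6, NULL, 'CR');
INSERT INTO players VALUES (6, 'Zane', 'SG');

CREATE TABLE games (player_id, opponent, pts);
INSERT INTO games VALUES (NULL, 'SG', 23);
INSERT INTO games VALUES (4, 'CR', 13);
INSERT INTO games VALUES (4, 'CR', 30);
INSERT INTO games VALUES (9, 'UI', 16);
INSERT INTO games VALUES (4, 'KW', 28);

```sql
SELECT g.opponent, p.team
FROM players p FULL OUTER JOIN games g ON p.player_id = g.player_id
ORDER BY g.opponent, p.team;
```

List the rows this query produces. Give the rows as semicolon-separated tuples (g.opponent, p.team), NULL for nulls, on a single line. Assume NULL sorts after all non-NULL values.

(CR, NULL); (CR, NULL); (KW, NULL); (SG, NULL); (UI, NULL); (NULL, CR); (NULL, EZ); (NULL, NU); (NULL, SG); (NULL, SG)

FULL OUTER JOIN keeps every row from both sides; unmatched rows get NULL for the other side's columns.
Matching on p.player_id = g.player_id. A NULL in a compared column never satisfies the condition.
- p[0] player_id=6 → no match; kept with NULLs on the g side.
- p[1] player_id=NULL → no match; kept with NULLs on the g side.
- p[2] player_id=6 → no match; kept with NULLs on the g side.
- p[3] player_id=6 → no match; kept with NULLs on the g side.
- p[4] player_id=6 → no match; kept with NULLs on the g side.
- 5 row(s) from g found no p partner → padded with NULL.
After projecting and ordering:
g.opponent | p.team
CR | NULL
CR | NULL
KW | NULL
SG | NULL
UI | NULL
NULL | CR
NULL | EZ
NULL | NU
NULL | SG
NULL | SG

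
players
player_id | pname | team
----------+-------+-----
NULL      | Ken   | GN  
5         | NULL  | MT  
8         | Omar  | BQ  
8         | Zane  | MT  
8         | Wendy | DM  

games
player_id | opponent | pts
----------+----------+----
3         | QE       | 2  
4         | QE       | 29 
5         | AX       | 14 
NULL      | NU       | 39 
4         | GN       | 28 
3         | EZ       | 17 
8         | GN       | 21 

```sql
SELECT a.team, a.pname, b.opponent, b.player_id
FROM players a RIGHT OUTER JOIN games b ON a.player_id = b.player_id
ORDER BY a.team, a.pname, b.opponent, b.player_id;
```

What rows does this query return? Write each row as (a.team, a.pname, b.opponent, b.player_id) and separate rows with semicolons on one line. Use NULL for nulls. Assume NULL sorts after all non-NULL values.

(BQ, Omar, GN, 8); (DM, Wendy, GN, 8); (MT, Zane, GN, 8); (MT, NULL, AX, 5); (NULL, NULL, EZ, 3); (NULL, NULL, GN, 4); (NULL, NULL, NU, NULL); (NULL, NULL, QE, 3); (NULL, NULL, QE, 4)

RIGHT JOIN keeps every row from `games`; unmatched rows get NULL for `players`'s columns.
Matching on a.player_id = b.player_id. A NULL in a compared column never satisfies the condition.
- a row (player_id=NULL): no match.
- a row (player_id=5): matches 1 b row(s) → 1 output row(s).
- a row (player_id=8): matches 1 b row(s) → 1 output row(s).
- a row (player_id=8): matches 1 b row(s) → 1 output row(s).
- a row (player_id=8): matches 1 b row(s) → 1 output row(s).
- 5 b row(s) had no a match → kept, a columns NULL.
After projecting and ordering:
a.team | a.pname | b.opponent | b.player_id
BQ | Omar | GN | 8
DM | Wendy | GN | 8
MT | Zane | GN | 8
MT | NULL | AX | 5
NULL | NULL | EZ | 3
NULL | NULL | GN | 4
NULL | NULL | NU | NULL
NULL | NULL | QE | 3
NULL | NULL | QE | 4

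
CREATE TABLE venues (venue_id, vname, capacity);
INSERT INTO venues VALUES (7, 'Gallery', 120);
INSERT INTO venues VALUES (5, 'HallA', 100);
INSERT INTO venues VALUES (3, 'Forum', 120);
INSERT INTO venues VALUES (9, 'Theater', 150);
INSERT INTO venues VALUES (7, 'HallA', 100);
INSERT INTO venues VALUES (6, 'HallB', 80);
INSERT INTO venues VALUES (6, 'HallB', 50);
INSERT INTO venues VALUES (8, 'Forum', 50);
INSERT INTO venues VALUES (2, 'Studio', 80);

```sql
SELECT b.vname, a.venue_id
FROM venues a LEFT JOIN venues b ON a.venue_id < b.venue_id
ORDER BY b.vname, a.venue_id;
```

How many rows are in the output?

35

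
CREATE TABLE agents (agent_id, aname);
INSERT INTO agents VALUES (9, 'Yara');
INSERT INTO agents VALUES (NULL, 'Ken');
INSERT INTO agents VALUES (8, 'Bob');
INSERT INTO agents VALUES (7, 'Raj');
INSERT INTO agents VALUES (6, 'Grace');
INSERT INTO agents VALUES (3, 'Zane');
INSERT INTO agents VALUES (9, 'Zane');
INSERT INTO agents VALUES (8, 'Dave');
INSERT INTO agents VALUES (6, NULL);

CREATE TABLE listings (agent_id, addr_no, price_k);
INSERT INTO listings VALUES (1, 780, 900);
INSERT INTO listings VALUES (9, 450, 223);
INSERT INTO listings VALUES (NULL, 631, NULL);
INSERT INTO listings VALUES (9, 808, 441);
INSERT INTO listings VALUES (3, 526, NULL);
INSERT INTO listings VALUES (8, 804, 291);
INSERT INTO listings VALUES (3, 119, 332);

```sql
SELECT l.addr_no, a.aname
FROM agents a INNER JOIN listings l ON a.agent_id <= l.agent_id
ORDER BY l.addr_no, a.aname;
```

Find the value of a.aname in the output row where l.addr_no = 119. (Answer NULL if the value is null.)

Zane

INNER JOIN keeps only pairs where the ON condition holds.
Matching on a.agent_id <= l.agent_id. A NULL in a compared column never satisfies the condition.
- agent_id=9: 2 matching l row(s), so 2 row(s) emitted.
- agent_id=NULL: no matching l row, dropped.
- agent_id=8: 3 matching l row(s), so 3 row(s) emitted.
- agent_id=7: 3 matching l row(s), so 3 row(s) emitted.
- agent_id=6: 3 matching l row(s), so 3 row(s) emitted.
- agent_id=3: 5 matching l row(s), so 5 row(s) emitted.
- agent_id=9: 2 matching l row(s), so 2 row(s) emitted.
- agent_id=8: 3 matching l row(s), so 3 row(s) emitted.
- agent_id=6: 3 matching l row(s), so 3 row(s) emitted.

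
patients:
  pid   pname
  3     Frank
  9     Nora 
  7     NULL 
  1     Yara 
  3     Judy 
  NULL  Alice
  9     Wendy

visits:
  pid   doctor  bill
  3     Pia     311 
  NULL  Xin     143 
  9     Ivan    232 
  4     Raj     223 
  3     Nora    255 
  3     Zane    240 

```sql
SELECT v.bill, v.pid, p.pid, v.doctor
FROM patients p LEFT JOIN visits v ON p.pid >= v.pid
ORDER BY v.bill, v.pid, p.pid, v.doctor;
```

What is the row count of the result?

LEFT JOIN keeps every row from `patients`; unmatched rows get NULL for `visits`'s columns.
Matching on p.pid >= v.pid. A NULL in a compared column never satisfies the condition.
- p row (pid=3): matches 3 v row(s) → 3 output row(s).
- p row (pid=9): matches 5 v row(s) → 5 output row(s).
- p row (pid=7): matches 4 v row(s) → 4 output row(s).
- p row (pid=1): no match → kept, v columns NULL.
- p row (pid=3): matches 3 v row(s) → 3 output row(s).
- p row (pid=NULL): no match → kept, v columns NULL.
- p row (pid=9): matches 5 v row(s) → 5 output row(s).
Total: 20 matched + 2 padded = 22 rows.

22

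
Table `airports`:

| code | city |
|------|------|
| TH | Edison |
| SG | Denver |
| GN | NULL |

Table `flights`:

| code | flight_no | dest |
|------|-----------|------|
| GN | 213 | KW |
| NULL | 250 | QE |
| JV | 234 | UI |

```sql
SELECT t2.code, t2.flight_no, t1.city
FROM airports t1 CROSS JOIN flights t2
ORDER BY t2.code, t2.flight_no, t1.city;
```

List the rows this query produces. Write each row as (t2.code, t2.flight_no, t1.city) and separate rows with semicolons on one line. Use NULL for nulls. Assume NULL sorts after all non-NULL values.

(GN, 213, Denver); (GN, 213, Edison); (GN, 213, NULL); (JV, 234, Denver); (JV, 234, Edison); (JV, 234, NULL); (NULL, 250, Denver); (NULL, 250, Edison); (NULL, 250, NULL)

CROSS JOIN pairs every row of `airports` with every row of `flights`: 3 × 3 = 9 rows.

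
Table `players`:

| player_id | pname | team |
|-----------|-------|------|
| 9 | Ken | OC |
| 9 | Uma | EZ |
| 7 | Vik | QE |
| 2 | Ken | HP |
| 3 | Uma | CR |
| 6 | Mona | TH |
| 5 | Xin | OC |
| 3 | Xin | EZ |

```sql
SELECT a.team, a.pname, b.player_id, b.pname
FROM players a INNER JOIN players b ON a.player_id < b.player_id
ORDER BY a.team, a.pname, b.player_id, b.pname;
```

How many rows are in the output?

26

INNER JOIN keeps only pairs where the ON condition holds.
Matching on a.player_id < b.player_id.
Matched pairs: 26.
Total: 26 rows.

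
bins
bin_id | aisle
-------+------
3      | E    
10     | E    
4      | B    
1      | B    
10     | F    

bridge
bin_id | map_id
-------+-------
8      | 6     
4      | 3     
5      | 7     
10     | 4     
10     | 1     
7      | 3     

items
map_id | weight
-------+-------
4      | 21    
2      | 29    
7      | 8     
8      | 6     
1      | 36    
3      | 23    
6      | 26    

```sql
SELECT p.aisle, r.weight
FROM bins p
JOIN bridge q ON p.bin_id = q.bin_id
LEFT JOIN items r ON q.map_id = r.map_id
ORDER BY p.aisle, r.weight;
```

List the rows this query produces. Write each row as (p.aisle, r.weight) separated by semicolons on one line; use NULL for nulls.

(B, 23); (E, 21); (E, 36); (F, 21); (F, 36)

Joins associate left-to-right: bins INNER JOIN bridge on bin_id gives 5 intermediate row(s).
Then LEFT JOIN `items r` on map_id: each of those 5 rows is kept; rows whose q.map_id has no match in r get NULL for r's columns.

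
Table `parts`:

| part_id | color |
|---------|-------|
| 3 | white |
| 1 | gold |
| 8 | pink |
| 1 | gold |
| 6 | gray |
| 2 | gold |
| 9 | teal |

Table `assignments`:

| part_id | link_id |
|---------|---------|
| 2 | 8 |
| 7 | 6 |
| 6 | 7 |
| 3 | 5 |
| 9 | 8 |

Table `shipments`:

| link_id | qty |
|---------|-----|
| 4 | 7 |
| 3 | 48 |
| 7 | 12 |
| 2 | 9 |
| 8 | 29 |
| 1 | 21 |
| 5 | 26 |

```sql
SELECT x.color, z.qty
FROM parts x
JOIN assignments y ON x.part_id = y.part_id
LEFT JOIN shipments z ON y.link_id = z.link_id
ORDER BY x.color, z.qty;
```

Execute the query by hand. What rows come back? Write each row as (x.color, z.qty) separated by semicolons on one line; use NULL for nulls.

(gold, 29); (gray, 12); (teal, 29); (white, 26)

Evaluate left to right. First `parts x INNER JOIN assignments y` on part_id: 4 row(s).
Then LEFT JOIN `shipments z` on link_id: each of those 4 rows is kept; rows whose y.link_id has no match in z get NULL for z's columns.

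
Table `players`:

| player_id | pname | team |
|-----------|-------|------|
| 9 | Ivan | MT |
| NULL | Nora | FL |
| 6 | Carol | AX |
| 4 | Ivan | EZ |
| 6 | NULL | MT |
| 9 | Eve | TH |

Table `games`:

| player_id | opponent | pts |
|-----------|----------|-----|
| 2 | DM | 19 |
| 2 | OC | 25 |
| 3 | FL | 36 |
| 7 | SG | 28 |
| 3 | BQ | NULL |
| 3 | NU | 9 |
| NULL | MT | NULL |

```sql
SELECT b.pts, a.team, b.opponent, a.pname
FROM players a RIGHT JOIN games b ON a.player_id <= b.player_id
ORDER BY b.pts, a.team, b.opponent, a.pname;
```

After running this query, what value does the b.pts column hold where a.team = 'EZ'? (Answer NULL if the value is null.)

RIGHT JOIN keeps every row from `games`; unmatched rows get NULL for `players`'s columns.
Matching on a.player_id <= b.player_id. A NULL in a compared column never satisfies the condition.
- a[0] player_id=9 → no match.
- a[1] player_id=NULL → no match.
- a[2] player_id=6 → 1 match(es) in b → 1 row(s).
- a[3] player_id=4 → 1 match(es) in b → 1 row(s).
- a[4] player_id=6 → 1 match(es) in b → 1 row(s).
- a[5] player_id=9 → no match.
- plus 6 unmatched b row(s), each kept with NULL a columns.

28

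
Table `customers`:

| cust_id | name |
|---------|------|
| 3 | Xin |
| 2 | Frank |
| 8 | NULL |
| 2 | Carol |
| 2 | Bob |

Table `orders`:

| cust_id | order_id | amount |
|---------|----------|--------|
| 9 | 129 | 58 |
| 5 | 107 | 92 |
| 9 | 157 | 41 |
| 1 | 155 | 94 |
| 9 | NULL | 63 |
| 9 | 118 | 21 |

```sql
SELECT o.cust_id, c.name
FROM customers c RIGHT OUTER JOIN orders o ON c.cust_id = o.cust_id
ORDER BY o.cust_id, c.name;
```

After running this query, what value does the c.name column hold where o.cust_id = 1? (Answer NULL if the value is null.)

NULL

RIGHT JOIN keeps every row from `orders`; unmatched rows get NULL for `customers`'s columns.
Matching on c.cust_id = o.cust_id.
- c row (cust_id=3): no match.
- c row (cust_id=2): no match.
- c row (cust_id=8): no match.
- c row (cust_id=2): no match.
- c row (cust_id=2): no match.
- 6 row(s) from o found no c partner → padded with NULL.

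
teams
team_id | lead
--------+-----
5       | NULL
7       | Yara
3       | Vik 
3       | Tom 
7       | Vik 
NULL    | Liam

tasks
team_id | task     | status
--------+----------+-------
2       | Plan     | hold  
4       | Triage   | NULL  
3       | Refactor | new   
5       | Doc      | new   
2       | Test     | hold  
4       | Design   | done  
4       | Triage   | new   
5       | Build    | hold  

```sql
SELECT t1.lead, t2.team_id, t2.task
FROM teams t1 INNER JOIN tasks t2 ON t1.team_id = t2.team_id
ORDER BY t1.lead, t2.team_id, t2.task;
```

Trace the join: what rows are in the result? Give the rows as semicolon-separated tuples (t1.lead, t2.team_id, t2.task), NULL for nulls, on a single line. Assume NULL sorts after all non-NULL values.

INNER JOIN keeps only pairs where the ON condition holds.
Matching on t1.team_id = t2.team_id. A NULL in a compared column never satisfies the condition.
- team_id=5: 2 matching t2 row(s), so 2 row(s) emitted.
- team_id=7: no matching t2 row, dropped.
- team_id=3: 1 matching t2 row(s), so 1 row(s) emitted.
- team_id=3: 1 matching t2 row(s), so 1 row(s) emitted.
- team_id=7: no matching t2 row, dropped.
- team_id=NULL: no matching t2 row, dropped.
After projecting and ordering:
t1.lead | t2.team_id | t2.task
Tom | 3 | Refactor
Vik | 3 | Refactor
NULL | 5 | Build
NULL | 5 | Doc

(Tom, 3, Refactor); (Vik, 3, Refactor); (NULL, 5, Build); (NULL, 5, Doc)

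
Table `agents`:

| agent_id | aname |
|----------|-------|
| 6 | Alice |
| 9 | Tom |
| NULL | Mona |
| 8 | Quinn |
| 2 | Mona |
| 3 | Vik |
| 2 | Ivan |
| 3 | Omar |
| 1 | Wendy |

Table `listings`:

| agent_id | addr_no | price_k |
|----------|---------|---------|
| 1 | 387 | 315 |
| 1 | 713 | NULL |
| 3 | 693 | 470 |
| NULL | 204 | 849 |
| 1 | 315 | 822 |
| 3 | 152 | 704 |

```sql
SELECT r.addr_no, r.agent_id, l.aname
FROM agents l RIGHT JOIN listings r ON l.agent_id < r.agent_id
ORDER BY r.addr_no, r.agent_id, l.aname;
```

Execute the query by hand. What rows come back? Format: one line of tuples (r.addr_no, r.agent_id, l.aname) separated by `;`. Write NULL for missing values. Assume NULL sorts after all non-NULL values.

RIGHT JOIN keeps every row from `listings`; unmatched rows get NULL for `agents`'s columns.
Matching on l.agent_id < r.agent_id. A NULL in a compared column never satisfies the condition.
- agent_id=6: no matching r row.
- agent_id=9: no matching r row.
- agent_id=NULL: no matching r row.
- agent_id=8: no matching r row.
- agent_id=2: 2 matching r row(s), so 2 row(s) emitted.
- agent_id=3: no matching r row.
- agent_id=2: 2 matching r row(s), so 2 row(s) emitted.
- agent_id=3: no matching r row.
- agent_id=1: 2 matching r row(s), so 2 row(s) emitted.
- plus 4 unmatched r row(s), each kept with NULL l columns.
After projecting and ordering:
r.addr_no | r.agent_id | l.aname
152 | 3 | Ivan
152 | 3 | Mona
152 | 3 | Wendy
204 | NULL | NULL
315 | 1 | NULL
387 | 1 | NULL
693 | 3 | Ivan
693 | 3 | Mona
693 | 3 | Wendy
713 | 1 | NULL

(152, 3, Ivan); (152, 3, Mona); (152, 3, Wendy); (204, NULL, NULL); (315, 1, NULL); (387, 1, NULL); (693, 3, Ivan); (693, 3, Mona); (693, 3, Wendy); (713, 1, NULL)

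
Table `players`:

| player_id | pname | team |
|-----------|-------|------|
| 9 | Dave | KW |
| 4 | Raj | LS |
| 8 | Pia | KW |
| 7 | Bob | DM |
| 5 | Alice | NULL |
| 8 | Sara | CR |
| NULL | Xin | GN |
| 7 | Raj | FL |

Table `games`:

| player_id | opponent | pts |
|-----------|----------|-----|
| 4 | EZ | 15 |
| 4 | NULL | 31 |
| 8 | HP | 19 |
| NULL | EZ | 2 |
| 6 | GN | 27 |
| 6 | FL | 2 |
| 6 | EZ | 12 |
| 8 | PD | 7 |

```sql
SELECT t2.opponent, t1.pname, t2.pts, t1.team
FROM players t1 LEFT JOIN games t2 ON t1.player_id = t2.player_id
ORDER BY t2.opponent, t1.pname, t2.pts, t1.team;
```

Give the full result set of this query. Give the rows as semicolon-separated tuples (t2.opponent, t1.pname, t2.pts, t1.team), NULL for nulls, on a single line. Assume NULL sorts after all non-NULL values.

LEFT JOIN keeps every row from `players`; unmatched rows get NULL for `games`'s columns.
Matching on t1.player_id = t2.player_id. A NULL in a compared column never satisfies the condition.
- t1 row (player_id=9): no match → kept, t2 columns NULL.
- t1 row (player_id=4): matches 2 t2 row(s) → 2 output row(s).
- t1 row (player_id=8): matches 2 t2 row(s) → 2 output row(s).
- t1 row (player_id=7): no match → kept, t2 columns NULL.
- t1 row (player_id=5): no match → kept, t2 columns NULL.
- t1 row (player_id=8): matches 2 t2 row(s) → 2 output row(s).
- t1 row (player_id=NULL): no match → kept, t2 columns NULL.
- t1 row (player_id=7): no match → kept, t2 columns NULL.

(EZ, Raj, 15, LS); (HP, Pia, 19, KW); (HP, Sara, 19, CR); (PD, Pia, 7, KW); (PD, Sara, 7, CR); (NULL, Alice, NULL, NULL); (NULL, Bob, NULL, DM); (NULL, Dave, NULL, KW); (NULL, Raj, 31, LS); (NULL, Raj, NULL, FL); (NULL, Xin, NULL, GN)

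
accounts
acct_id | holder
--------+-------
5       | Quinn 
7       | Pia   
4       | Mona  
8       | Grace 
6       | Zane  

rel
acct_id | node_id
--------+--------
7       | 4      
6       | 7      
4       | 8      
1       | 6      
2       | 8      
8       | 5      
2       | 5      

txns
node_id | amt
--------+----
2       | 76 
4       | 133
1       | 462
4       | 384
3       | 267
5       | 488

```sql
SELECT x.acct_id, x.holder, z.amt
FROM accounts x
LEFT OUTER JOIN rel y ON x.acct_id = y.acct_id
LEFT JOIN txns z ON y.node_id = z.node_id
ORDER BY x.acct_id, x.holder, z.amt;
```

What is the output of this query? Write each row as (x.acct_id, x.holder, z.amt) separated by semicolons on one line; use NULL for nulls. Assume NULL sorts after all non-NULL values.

Step 1 — x LEFT JOIN y on acct_id → 5 row(s).
Then LEFT JOIN `txns z` on node_id: each of those 5 rows is kept; rows whose y.node_id has no match in z get NULL for z's columns.

(4, Mona, NULL); (5, Quinn, NULL); (6, Zane, NULL); (7, Pia, 133); (7, Pia, 384); (8, Grace, 488)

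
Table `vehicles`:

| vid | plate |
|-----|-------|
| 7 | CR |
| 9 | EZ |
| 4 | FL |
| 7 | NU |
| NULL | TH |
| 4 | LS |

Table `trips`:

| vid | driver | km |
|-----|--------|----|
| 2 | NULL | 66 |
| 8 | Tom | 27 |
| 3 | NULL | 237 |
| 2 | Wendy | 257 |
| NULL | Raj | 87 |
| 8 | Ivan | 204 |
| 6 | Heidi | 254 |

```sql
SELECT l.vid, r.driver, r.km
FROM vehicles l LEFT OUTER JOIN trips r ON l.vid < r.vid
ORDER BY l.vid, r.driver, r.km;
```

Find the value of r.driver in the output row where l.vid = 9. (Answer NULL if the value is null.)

NULL

LEFT JOIN keeps every row from `vehicles`; unmatched rows get NULL for `trips`'s columns.
Matching on l.vid < r.vid. A NULL in a compared column never satisfies the condition.
- l[0] vid=7 → 2 match(es) in r → 2 row(s).
- l[1] vid=9 → no match; kept with NULLs on the r side.
- l[2] vid=4 → 3 match(es) in r → 3 row(s).
- l[3] vid=7 → 2 match(es) in r → 2 row(s).
- l[4] vid=NULL → no match; kept with NULLs on the r side.
- l[5] vid=4 → 3 match(es) in r → 3 row(s).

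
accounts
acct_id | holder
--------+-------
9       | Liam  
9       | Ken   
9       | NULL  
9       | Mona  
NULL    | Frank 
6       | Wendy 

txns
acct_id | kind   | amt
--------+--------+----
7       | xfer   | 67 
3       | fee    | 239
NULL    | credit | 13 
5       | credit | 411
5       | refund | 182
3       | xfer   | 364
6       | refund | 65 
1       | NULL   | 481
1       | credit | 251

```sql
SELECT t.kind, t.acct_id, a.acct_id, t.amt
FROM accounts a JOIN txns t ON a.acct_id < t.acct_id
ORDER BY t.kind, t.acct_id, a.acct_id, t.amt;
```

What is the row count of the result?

INNER JOIN keeps only pairs where the ON condition holds.
Matching on a.acct_id < t.acct_id. A NULL in a compared column never satisfies the condition.
- acct_id=9: no matching t row, dropped.
- acct_id=9: no matching t row, dropped.
- acct_id=9: no matching t row, dropped.
- acct_id=9: no matching t row, dropped.
- acct_id=NULL: no matching t row, dropped.
- acct_id=6: 1 matching t row(s), so 1 row(s) emitted.
Total: 1 rows.

1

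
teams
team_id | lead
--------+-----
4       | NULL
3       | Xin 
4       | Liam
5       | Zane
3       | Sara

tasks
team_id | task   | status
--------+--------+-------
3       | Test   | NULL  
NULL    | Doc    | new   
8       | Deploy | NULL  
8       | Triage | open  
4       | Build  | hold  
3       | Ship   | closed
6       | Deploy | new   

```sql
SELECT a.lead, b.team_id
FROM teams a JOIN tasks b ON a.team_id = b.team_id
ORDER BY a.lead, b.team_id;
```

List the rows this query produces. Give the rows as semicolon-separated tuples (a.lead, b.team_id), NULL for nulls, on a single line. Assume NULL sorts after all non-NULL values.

INNER JOIN keeps only pairs where the ON condition holds.
Matching on a.team_id = b.team_id. A NULL in a compared column never satisfies the condition.
Matched pairs: 6.

(Liam, 4); (Sara, 3); (Sara, 3); (Xin, 3); (Xin, 3); (NULL, 4)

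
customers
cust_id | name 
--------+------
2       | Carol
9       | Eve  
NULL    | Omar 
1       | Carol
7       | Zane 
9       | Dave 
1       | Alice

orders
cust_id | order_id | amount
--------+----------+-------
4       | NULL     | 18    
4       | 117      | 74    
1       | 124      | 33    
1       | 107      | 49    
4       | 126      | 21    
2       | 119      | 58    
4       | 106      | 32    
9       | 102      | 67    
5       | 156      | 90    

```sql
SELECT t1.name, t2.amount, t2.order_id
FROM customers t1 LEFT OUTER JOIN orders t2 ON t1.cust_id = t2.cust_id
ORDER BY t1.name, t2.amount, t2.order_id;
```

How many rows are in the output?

LEFT JOIN keeps every row from `customers`; unmatched rows get NULL for `orders`'s columns.
Matching on t1.cust_id = t2.cust_id. A NULL in a compared column never satisfies the condition.
- t1[0] cust_id=2 → 1 match(es) in t2 → 1 row(s).
- t1[1] cust_id=9 → 1 match(es) in t2 → 1 row(s).
- t1[2] cust_id=NULL → no match; kept with NULLs on the t2 side.
- t1[3] cust_id=1 → 2 match(es) in t2 → 2 row(s).
- t1[4] cust_id=7 → no match; kept with NULLs on the t2 side.
- t1[5] cust_id=9 → 1 match(es) in t2 → 1 row(s).
- t1[6] cust_id=1 → 2 match(es) in t2 → 2 row(s).
Total: 7 matched + 2 padded = 9 rows.

9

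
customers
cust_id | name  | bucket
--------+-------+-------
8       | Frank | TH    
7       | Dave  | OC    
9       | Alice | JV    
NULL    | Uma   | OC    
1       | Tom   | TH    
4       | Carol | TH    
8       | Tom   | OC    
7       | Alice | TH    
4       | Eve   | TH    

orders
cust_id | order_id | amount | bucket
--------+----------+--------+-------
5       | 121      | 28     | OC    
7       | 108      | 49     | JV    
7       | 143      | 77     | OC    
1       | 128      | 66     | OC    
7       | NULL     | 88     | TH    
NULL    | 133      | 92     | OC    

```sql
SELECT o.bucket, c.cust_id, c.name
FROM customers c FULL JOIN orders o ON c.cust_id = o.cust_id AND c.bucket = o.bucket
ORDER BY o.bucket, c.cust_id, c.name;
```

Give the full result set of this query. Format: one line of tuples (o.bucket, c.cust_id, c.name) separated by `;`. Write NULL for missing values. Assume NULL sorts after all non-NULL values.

FULL OUTER JOIN keeps every row from both sides; unmatched rows get NULL for the other side's columns.
Matching on c.cust_id = o.cust_id AND c.bucket = o.bucket. A NULL in a compared column never satisfies the condition.
Matched pairs: 2; unmatched c rows kept: 7; unmatched o rows kept: 4.

(JV, NULL, NULL); (OC, 7, Dave); (OC, NULL, NULL); (OC, NULL, NULL); (OC, NULL, NULL); (TH, 7, Alice); (NULL, 1, Tom); (NULL, 4, Carol); (NULL, 4, Eve); (NULL, 8, Frank); (NULL, 8, Tom); (NULL, 9, Alice); (NULL, NULL, Uma)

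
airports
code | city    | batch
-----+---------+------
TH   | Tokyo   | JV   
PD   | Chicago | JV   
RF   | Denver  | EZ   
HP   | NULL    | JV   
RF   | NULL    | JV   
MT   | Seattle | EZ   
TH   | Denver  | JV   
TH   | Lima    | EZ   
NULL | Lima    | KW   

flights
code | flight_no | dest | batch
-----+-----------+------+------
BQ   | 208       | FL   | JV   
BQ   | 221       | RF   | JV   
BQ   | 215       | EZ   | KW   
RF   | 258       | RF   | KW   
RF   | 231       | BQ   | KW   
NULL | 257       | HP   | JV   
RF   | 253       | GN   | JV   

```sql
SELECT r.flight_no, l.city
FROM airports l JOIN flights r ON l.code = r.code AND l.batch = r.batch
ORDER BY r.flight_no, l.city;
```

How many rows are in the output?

1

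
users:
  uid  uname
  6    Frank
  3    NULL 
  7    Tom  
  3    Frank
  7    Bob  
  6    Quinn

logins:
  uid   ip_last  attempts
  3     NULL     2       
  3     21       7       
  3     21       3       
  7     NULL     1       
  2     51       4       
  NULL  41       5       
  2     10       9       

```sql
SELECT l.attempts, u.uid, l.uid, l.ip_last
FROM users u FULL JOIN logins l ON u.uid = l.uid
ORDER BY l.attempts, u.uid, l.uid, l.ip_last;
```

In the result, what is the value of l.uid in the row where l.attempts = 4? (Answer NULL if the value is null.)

2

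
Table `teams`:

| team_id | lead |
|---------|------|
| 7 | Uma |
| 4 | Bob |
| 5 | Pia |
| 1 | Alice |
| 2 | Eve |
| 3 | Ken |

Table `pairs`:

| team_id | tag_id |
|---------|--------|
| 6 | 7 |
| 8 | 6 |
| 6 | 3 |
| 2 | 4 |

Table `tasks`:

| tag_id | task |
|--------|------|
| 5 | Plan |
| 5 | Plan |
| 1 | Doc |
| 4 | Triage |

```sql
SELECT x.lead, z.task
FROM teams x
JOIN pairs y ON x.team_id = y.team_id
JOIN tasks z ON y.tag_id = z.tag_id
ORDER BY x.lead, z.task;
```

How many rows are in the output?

Step 1 — x INNER JOIN y on team_id → 1 row(s).
Then INNER JOIN `tasks z` on tag_id: keep only rows whose y.tag_id appears in z.
Result: 1 row(s).

1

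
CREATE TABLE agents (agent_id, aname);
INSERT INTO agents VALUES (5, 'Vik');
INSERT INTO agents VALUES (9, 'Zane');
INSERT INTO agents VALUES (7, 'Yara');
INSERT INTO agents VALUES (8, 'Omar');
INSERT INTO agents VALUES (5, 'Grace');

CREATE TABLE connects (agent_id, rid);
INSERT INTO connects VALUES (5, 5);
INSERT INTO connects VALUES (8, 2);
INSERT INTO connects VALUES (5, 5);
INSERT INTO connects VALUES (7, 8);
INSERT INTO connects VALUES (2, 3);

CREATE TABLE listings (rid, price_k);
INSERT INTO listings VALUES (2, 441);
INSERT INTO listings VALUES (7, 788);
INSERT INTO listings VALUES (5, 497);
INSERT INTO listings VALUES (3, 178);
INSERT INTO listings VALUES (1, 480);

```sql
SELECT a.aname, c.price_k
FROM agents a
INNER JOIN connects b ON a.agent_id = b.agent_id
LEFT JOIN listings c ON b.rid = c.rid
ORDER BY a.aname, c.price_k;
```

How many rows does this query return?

Step 1 — a INNER JOIN b on agent_id → 6 row(s).
Then LEFT JOIN `listings c` on rid: each of those 6 rows is kept; rows whose b.rid has no match in c get NULL for c's columns.
Result: 6 row(s).

6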